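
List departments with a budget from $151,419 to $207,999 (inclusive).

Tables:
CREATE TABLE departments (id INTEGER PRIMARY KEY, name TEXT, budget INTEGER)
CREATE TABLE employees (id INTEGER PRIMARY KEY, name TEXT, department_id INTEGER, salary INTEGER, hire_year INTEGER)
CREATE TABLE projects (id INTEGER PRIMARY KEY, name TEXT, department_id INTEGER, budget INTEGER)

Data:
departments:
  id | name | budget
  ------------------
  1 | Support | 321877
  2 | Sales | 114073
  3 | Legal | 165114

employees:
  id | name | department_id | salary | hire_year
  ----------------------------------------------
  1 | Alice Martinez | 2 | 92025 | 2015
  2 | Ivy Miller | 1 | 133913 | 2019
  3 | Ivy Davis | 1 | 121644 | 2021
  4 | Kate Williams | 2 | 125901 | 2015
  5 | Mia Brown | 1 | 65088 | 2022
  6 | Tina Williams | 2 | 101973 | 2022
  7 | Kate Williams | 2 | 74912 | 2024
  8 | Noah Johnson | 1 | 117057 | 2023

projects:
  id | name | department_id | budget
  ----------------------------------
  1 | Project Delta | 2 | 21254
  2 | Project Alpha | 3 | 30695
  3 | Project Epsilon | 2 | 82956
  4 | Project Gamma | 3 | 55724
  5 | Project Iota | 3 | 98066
SELECT name, budget FROM departments WHERE budget BETWEEN 151419 AND 207999

Execution result:
name | budget
Legal | 165114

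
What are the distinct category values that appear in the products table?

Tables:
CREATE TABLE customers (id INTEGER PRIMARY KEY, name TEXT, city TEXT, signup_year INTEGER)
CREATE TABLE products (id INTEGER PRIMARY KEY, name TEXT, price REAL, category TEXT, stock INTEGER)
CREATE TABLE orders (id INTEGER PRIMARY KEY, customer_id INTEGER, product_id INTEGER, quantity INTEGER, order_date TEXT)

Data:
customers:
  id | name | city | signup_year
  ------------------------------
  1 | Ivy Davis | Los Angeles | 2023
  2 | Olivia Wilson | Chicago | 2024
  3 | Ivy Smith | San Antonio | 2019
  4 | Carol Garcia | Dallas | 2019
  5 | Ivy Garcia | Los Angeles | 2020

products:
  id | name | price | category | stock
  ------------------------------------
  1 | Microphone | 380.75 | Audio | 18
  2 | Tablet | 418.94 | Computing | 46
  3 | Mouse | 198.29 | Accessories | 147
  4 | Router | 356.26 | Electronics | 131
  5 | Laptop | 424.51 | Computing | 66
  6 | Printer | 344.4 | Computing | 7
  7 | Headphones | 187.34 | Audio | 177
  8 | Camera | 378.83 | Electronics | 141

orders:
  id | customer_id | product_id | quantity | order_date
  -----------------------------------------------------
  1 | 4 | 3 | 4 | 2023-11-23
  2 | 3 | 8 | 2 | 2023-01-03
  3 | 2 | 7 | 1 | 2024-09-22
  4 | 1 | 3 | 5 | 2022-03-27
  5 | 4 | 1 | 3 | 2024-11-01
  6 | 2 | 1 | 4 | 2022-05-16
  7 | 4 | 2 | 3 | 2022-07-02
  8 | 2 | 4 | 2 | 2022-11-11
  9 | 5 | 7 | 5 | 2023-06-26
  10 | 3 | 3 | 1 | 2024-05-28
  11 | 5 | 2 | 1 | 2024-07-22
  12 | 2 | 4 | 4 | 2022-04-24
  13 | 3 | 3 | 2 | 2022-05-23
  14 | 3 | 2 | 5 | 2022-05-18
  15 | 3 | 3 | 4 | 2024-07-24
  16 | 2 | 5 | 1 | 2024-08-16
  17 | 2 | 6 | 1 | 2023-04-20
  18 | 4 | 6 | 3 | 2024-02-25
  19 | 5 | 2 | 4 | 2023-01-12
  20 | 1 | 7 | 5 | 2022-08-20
SELECT DISTINCT category FROM products

Execution result:
category
Audio
Computing
Accessories
Electronics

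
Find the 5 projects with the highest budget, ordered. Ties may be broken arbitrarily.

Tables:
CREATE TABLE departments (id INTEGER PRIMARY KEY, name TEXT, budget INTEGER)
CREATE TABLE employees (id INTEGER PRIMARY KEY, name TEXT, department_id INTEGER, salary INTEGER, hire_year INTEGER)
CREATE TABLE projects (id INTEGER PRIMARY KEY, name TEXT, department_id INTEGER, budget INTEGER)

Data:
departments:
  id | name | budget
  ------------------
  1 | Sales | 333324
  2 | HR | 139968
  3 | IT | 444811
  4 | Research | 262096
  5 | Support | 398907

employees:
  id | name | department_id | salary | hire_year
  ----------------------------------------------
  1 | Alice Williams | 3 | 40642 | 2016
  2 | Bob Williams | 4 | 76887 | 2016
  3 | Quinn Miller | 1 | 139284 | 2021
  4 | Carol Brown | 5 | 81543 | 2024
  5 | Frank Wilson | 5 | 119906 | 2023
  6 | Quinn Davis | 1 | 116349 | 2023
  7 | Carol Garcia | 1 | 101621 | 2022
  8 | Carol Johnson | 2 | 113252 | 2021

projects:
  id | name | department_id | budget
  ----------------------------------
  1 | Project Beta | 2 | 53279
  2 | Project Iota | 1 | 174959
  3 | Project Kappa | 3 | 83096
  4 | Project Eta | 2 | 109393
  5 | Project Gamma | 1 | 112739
SELECT name, budget FROM projects ORDER BY budget DESC LIMIT 5

Execution result:
name | budget
Project Iota | 174959
Project Gamma | 112739
Project Eta | 109393
Project Kappa | 83096
Project Beta | 53279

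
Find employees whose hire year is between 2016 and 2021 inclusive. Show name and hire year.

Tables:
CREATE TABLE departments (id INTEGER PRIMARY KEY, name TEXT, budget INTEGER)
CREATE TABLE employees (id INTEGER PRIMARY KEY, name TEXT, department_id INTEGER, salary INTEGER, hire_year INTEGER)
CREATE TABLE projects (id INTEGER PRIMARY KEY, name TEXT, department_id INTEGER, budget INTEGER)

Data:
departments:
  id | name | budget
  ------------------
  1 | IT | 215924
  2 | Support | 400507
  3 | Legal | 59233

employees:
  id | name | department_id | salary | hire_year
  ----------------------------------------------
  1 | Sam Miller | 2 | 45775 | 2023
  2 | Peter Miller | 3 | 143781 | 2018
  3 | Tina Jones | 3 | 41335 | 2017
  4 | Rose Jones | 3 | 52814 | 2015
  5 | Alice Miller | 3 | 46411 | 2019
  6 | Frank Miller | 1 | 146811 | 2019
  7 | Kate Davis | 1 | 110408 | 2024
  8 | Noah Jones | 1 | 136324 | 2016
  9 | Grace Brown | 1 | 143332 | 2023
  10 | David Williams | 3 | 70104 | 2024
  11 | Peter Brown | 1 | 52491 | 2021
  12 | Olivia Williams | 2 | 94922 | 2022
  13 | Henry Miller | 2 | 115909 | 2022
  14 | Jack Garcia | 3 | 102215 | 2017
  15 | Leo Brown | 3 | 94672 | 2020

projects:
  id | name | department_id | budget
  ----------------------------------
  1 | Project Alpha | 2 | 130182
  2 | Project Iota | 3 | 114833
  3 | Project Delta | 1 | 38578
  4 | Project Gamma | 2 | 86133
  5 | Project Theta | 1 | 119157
SELECT name, hire_year FROM employees WHERE hire_year BETWEEN 2016 AND 2021

Execution result:
name | hire_year
Peter Miller | 2018
Tina Jones | 2017
Alice Miller | 2019
Frank Miller | 2019
Noah Jones | 2016
Peter Brown | 2021
Jack Garcia | 2017
Leo Brown | 2020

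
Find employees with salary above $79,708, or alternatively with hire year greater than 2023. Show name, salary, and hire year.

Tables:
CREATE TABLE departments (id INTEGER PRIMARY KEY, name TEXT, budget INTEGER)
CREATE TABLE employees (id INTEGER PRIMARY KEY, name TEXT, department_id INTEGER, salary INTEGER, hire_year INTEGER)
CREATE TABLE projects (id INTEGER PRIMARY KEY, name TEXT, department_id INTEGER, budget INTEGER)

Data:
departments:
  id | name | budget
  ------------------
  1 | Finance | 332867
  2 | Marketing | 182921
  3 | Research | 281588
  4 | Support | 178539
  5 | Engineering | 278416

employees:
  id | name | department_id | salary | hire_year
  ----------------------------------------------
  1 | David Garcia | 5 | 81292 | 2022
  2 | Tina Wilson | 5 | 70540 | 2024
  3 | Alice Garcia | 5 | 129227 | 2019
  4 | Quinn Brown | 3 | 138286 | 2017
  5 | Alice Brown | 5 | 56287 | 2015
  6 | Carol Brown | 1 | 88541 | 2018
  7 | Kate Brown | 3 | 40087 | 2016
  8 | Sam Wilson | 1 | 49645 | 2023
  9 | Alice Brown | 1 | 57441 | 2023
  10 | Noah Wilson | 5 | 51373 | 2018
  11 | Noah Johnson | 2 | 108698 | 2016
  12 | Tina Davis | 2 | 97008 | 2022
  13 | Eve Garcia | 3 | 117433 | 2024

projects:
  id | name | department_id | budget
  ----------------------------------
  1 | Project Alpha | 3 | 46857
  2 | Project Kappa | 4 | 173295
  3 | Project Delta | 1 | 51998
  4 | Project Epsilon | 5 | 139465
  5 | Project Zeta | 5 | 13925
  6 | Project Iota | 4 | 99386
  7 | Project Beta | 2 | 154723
SELECT name, salary, hire_year FROM employees WHERE salary > 79708 OR hire_year > 2023

Execution result:
name | salary | hire_year
David Garcia | 81292 | 2022
Tina Wilson | 70540 | 2024
Alice Garcia | 129227 | 2019
Quinn Brown | 138286 | 2017
Carol Brown | 88541 | 2018
Noah Johnson | 108698 | 2016
Tina Davis | 97008 | 2022
Eve Garcia | 117433 | 2024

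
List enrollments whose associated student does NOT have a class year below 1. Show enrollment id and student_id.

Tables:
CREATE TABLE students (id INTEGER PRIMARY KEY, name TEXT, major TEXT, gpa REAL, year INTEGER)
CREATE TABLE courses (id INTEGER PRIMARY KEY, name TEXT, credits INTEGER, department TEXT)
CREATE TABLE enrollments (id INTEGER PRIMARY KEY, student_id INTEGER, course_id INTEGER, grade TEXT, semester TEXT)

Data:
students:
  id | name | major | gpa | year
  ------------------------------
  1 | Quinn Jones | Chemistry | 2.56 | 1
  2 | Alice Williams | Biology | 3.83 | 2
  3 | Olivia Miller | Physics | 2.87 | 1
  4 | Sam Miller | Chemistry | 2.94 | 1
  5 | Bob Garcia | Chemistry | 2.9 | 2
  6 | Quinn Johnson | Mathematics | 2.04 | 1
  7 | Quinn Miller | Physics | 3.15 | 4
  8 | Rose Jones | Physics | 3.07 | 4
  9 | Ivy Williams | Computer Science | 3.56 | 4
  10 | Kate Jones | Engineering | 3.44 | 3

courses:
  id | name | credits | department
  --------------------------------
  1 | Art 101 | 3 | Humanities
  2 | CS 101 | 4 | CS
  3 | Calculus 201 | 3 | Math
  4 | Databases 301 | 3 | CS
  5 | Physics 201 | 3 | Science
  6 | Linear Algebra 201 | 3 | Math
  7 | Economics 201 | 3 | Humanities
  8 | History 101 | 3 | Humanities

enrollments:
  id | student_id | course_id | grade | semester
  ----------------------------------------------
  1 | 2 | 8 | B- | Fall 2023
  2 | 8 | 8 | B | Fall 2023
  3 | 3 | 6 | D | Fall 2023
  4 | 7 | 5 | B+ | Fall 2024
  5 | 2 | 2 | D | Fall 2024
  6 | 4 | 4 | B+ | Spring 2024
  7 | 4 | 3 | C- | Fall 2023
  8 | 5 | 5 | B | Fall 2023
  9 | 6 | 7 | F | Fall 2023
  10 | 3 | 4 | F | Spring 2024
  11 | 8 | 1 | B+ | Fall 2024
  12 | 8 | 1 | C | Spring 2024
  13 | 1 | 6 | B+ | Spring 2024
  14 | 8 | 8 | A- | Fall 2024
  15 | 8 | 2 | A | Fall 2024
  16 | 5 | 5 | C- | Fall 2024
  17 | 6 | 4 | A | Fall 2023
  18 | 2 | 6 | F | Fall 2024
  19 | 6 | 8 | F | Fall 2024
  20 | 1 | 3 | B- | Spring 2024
SELECT id, student_id FROM enrollments WHERE student_id NOT IN (SELECT id FROM students WHERE year < 1)

Execution result:
id | student_id
1 | 2
2 | 8
3 | 3
4 | 7
5 | 2
6 | 4
7 | 4
8 | 5
9 | 6
10 | 3
11 | 8
12 | 8
13 | 1
14 | 8
15 | 8
16 | 5
17 | 6
18 | 2
19 | 6
20 | 1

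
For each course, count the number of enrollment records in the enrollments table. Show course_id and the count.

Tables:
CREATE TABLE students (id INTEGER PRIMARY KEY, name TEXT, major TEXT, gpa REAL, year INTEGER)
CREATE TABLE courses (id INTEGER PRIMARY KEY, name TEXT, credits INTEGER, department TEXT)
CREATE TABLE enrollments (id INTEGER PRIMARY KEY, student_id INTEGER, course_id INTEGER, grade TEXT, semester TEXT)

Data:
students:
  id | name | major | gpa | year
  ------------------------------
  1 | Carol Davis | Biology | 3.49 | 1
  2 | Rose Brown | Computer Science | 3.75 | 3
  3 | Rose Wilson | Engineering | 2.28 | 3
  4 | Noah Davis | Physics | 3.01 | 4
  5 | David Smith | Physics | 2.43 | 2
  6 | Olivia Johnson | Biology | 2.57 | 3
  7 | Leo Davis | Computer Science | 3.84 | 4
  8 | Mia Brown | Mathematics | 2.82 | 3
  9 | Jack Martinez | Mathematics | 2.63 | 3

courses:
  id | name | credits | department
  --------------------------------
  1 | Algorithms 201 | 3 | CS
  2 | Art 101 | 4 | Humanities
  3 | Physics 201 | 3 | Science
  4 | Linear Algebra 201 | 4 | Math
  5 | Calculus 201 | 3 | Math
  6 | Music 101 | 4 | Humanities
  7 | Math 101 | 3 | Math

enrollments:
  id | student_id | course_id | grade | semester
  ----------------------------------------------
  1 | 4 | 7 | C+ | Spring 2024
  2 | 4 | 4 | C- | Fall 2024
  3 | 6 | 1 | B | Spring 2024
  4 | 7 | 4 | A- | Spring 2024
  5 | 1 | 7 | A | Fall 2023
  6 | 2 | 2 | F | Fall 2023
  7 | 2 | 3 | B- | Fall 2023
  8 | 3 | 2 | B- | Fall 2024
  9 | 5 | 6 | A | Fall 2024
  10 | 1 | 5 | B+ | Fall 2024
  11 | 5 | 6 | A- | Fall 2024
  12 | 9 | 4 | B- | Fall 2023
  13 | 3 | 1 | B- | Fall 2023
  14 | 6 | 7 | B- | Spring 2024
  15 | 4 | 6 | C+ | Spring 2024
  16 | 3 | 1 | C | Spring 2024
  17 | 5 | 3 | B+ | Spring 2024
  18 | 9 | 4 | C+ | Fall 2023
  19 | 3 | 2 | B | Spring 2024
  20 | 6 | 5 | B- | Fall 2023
SELECT course_id, COUNT(*) AS enrollment_count FROM enrollments GROUP BY course_id

Execution result:
course_id | enrollment_count
1 | 3
2 | 3
3 | 2
4 | 4
5 | 2
6 | 3
7 | 3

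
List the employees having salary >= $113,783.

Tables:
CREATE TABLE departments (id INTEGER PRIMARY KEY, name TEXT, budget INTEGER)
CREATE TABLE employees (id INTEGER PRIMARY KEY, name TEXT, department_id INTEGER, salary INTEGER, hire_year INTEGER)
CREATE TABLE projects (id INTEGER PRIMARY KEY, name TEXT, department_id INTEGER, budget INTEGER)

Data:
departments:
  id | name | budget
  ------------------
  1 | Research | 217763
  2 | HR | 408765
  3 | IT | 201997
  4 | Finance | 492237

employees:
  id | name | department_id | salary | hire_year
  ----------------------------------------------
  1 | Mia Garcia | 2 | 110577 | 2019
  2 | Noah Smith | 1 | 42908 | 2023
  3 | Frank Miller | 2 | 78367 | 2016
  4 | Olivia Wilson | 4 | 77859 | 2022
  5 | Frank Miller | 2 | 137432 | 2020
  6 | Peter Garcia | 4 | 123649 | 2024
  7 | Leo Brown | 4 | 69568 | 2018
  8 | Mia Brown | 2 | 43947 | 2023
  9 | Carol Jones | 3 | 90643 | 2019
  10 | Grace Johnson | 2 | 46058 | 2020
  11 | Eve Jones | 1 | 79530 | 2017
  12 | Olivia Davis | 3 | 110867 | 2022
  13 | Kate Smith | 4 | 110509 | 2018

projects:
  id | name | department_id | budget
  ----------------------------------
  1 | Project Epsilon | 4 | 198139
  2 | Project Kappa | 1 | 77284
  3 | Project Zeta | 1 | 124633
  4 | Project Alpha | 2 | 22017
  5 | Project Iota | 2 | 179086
SELECT name, salary FROM employees WHERE salary >= 113783

Execution result:
name | salary
Frank Miller | 137432
Peter Garcia | 123649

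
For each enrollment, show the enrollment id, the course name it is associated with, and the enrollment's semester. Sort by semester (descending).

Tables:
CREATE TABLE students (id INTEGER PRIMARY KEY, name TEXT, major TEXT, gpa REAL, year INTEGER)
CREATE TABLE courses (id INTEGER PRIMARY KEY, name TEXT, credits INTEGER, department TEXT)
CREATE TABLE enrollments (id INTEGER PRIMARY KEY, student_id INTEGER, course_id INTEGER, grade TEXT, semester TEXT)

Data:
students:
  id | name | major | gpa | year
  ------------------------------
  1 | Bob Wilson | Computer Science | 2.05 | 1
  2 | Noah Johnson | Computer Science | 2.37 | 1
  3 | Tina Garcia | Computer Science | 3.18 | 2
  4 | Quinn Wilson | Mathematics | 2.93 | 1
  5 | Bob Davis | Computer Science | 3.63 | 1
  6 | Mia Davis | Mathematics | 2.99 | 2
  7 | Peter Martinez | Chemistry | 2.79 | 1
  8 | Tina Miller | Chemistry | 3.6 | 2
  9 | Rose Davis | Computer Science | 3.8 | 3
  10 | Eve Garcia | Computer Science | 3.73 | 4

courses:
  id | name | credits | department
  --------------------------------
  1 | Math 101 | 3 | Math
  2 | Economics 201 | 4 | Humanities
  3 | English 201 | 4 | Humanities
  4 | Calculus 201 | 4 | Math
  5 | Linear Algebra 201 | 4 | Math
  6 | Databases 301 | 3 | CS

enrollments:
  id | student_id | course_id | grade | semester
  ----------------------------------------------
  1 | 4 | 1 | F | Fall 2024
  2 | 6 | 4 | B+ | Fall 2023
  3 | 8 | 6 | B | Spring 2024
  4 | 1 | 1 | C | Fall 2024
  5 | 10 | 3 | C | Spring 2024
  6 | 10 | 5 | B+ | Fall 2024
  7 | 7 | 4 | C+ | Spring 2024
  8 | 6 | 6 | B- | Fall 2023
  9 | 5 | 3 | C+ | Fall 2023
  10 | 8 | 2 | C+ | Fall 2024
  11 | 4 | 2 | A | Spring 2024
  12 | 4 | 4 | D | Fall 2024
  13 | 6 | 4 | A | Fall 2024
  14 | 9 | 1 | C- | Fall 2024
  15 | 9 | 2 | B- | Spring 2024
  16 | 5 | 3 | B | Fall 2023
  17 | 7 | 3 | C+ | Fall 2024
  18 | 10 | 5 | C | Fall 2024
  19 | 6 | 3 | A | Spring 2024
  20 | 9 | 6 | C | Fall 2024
SELECT c.id, p.name AS course, c.semester FROM enrollments c JOIN courses p ON c.course_id = p.id ORDER BY c.semester DESC

Execution result:
id | course | semester
3 | Databases 301 | Spring 2024
5 | English 201 | Spring 2024
7 | Calculus 201 | Spring 2024
11 | Economics 201 | Spring 2024
15 | Economics 201 | Spring 2024
19 | English 201 | Spring 2024
1 | Math 101 | Fall 2024
4 | Math 101 | Fall 2024
6 | Linear Algebra 201 | Fall 2024
10 | Economics 201 | Fall 2024
12 | Calculus 201 | Fall 2024
13 | Calculus 201 | Fall 2024
14 | Math 101 | Fall 2024
17 | English 201 | Fall 2024
18 | Linear Algebra 201 | Fall 2024
20 | Databases 301 | Fall 2024
2 | Calculus 201 | Fall 2023
8 | Databases 301 | Fall 2023
9 | English 201 | Fall 2023
16 | English 201 | Fall 2023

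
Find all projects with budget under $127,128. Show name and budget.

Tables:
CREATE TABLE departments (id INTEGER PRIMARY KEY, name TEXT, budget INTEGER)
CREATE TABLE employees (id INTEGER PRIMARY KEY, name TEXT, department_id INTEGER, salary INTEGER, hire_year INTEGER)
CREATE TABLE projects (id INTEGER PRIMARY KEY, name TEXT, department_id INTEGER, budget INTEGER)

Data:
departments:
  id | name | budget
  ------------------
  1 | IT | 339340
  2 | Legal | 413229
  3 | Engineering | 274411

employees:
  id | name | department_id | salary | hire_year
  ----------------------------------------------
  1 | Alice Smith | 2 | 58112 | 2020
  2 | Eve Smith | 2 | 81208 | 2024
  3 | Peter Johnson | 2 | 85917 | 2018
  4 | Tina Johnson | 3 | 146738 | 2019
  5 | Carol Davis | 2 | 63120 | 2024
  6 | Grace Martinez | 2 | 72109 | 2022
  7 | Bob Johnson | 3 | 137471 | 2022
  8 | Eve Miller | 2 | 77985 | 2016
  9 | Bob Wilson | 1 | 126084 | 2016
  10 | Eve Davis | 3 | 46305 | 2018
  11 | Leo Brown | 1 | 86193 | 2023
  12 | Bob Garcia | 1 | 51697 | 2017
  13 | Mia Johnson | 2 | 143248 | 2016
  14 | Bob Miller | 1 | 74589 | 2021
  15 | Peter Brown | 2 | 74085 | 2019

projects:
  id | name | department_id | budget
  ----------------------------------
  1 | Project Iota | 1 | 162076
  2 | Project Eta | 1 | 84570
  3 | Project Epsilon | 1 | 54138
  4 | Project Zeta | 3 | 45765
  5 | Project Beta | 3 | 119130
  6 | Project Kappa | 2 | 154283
SELECT name, budget FROM projects WHERE budget < 127128

Execution result:
name | budget
Project Eta | 84570
Project Epsilon | 54138
Project Zeta | 45765
Project Beta | 119130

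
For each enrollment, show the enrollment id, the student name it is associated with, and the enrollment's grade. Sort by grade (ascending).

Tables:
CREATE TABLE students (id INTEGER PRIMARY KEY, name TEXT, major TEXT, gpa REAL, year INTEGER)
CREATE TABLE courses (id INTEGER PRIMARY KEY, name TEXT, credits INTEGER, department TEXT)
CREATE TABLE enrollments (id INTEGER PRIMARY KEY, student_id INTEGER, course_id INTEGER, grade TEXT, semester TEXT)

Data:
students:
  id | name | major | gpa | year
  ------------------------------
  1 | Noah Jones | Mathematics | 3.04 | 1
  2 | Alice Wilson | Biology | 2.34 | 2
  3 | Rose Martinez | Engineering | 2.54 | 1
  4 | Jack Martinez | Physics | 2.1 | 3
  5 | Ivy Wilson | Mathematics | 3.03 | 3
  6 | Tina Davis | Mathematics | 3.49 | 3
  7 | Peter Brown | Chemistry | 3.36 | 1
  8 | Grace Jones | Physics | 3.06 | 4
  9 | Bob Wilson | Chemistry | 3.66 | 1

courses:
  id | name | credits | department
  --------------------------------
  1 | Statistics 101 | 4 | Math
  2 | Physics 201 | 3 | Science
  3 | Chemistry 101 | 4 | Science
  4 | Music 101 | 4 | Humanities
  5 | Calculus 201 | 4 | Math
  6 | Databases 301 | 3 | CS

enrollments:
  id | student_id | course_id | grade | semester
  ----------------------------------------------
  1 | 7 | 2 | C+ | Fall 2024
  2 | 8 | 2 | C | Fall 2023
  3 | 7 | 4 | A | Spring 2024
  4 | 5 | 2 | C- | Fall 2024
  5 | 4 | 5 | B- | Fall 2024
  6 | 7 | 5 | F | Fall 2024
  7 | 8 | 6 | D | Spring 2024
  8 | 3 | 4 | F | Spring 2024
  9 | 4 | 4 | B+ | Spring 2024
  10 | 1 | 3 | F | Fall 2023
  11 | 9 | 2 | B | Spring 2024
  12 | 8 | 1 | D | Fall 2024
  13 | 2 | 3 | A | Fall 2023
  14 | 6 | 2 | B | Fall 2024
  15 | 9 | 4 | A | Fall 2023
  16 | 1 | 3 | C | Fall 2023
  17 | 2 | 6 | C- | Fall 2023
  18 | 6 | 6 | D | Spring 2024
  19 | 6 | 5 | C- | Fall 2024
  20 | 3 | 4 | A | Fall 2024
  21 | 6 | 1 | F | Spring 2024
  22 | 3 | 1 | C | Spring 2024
SELECT c.id, p.name AS student, c.grade FROM enrollments c JOIN students p ON c.student_id = p.id ORDER BY c.grade ASC

Execution result:
id | student | grade
3 | Peter Brown | A
13 | Alice Wilson | A
15 | Bob Wilson | A
20 | Rose Martinez | A
11 | Bob Wilson | B
14 | Tina Davis | B
9 | Jack Martinez | B+
5 | Jack Martinez | B-
2 | Grace Jones | C
16 | Noah Jones | C
22 | Rose Martinez | C
1 | Peter Brown | C+
4 | Ivy Wilson | C-
17 | Alice Wilson | C-
19 | Tina Davis | C-
7 | Grace Jones | D
12 | Grace Jones | D
18 | Tina Davis | D
6 | Peter Brown | F
8 | Rose Martinez | F
10 | Noah Jones | F
21 | Tina Davis | F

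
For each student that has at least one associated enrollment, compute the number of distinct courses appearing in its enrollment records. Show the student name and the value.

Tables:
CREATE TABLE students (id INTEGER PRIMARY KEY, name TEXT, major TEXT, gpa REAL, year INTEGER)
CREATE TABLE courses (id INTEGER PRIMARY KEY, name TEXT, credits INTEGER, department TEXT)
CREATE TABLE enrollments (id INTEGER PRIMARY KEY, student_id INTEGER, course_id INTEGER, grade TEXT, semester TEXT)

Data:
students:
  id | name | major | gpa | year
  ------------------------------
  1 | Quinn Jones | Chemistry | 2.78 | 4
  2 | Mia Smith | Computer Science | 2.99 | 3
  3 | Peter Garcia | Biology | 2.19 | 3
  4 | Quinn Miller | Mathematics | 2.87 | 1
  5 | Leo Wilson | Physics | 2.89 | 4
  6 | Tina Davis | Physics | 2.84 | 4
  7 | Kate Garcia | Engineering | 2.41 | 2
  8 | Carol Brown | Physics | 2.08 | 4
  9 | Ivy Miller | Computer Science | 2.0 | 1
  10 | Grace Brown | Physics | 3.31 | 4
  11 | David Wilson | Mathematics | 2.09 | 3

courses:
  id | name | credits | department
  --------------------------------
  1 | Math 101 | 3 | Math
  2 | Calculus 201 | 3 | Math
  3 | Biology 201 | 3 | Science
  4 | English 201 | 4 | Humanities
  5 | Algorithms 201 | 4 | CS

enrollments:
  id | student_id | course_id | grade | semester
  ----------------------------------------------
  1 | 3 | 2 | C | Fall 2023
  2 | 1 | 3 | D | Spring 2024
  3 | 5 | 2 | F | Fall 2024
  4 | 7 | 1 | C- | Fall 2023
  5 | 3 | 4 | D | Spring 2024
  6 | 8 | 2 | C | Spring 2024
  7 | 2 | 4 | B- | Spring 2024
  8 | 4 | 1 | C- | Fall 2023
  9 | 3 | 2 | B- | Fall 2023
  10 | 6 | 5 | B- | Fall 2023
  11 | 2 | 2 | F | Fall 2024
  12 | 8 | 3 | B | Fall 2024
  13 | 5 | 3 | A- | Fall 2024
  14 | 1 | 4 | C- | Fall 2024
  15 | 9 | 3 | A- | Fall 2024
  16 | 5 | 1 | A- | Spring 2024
SELECT p.name, COUNT(DISTINCT c.course_id) AS distinct_course_count FROM enrollments c JOIN students p ON c.student_id = p.id GROUP BY p.id, p.name

Execution result:
name | distinct_course_count
Quinn Jones | 2
Mia Smith | 2
Peter Garcia | 2
Quinn Miller | 1
Leo Wilson | 3
Tina Davis | 1
Kate Garcia | 1
Carol Brown | 2
Ivy Miller | 1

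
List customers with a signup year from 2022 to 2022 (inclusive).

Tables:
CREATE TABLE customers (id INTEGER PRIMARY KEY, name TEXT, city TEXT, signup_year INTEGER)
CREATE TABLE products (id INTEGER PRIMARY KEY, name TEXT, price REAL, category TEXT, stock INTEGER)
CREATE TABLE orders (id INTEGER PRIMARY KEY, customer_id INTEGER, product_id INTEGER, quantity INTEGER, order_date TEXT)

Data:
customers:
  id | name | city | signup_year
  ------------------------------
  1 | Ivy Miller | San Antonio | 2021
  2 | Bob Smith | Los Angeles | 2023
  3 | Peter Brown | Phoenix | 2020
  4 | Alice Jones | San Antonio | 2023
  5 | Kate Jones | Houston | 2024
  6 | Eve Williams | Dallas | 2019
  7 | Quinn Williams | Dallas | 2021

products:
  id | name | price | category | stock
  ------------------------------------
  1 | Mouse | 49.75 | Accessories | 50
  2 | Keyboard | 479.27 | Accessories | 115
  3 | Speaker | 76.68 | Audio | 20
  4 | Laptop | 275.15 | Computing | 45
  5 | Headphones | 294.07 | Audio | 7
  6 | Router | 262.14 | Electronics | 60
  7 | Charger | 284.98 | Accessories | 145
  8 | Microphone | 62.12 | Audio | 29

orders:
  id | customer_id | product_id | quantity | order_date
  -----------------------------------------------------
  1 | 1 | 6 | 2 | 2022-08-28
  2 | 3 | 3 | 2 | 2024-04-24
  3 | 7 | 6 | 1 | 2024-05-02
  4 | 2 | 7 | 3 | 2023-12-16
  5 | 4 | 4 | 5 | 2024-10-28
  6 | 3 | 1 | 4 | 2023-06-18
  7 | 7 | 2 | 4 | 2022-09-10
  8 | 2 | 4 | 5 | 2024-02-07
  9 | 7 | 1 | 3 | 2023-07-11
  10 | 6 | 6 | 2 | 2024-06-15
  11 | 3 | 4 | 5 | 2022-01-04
SELECT name, signup_year FROM customers WHERE signup_year BETWEEN 2022 AND 2022

Execution result:
(no rows)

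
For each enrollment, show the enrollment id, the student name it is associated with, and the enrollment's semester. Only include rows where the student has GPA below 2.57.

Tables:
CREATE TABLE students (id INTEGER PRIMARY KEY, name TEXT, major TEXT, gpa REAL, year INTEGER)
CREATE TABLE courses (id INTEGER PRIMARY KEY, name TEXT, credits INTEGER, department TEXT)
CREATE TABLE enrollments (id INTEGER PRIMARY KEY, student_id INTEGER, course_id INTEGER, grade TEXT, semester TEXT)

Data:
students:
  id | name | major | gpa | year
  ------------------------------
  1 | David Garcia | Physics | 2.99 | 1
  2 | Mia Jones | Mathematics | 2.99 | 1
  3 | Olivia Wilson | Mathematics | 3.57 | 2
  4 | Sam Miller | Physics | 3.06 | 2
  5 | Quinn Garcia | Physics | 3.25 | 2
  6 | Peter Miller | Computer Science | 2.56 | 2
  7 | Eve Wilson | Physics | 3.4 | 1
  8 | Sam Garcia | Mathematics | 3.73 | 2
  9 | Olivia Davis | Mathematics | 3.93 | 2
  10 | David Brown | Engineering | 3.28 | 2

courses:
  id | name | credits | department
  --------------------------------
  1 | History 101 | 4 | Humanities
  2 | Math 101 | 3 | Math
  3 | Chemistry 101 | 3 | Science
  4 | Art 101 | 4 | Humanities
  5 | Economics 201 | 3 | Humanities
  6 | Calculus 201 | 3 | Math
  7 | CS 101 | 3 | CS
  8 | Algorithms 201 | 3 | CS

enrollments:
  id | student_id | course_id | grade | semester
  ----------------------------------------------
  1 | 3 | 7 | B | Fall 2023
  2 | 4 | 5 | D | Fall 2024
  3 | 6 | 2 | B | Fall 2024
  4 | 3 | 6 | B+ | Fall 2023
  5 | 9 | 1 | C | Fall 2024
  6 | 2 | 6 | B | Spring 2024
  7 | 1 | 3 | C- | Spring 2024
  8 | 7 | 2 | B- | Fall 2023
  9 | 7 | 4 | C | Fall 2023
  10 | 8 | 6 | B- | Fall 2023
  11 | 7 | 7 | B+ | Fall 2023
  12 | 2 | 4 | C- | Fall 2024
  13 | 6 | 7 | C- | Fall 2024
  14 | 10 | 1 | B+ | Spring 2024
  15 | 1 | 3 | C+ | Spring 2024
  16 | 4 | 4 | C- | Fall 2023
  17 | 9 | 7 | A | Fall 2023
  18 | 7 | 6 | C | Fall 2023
SELECT c.id, p.name AS student, c.semester FROM enrollments c JOIN students p ON c.student_id = p.id WHERE p.gpa < 2.57

Execution result:
id | student | semester
3 | Peter Miller | Fall 2024
13 | Peter Miller | Fall 2024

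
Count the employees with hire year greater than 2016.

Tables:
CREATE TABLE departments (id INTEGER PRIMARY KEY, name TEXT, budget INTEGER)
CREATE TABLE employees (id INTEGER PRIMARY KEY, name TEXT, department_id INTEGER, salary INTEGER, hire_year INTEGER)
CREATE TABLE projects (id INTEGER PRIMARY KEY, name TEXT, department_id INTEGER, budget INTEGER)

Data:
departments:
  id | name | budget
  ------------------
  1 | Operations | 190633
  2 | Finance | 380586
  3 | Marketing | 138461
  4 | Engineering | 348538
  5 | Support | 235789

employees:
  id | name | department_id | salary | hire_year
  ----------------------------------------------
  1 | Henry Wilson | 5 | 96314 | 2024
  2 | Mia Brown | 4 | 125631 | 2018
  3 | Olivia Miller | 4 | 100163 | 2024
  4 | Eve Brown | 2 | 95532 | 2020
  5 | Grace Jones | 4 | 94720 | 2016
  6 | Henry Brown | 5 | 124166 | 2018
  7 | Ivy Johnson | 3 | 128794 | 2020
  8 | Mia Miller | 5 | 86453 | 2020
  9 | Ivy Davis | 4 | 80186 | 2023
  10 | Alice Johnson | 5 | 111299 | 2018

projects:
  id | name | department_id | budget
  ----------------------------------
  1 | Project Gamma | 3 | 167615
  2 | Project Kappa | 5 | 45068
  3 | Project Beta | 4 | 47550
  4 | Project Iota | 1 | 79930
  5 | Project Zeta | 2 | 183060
SELECT COUNT(*) FROM employees WHERE hire_year > 2016

Execution result:
9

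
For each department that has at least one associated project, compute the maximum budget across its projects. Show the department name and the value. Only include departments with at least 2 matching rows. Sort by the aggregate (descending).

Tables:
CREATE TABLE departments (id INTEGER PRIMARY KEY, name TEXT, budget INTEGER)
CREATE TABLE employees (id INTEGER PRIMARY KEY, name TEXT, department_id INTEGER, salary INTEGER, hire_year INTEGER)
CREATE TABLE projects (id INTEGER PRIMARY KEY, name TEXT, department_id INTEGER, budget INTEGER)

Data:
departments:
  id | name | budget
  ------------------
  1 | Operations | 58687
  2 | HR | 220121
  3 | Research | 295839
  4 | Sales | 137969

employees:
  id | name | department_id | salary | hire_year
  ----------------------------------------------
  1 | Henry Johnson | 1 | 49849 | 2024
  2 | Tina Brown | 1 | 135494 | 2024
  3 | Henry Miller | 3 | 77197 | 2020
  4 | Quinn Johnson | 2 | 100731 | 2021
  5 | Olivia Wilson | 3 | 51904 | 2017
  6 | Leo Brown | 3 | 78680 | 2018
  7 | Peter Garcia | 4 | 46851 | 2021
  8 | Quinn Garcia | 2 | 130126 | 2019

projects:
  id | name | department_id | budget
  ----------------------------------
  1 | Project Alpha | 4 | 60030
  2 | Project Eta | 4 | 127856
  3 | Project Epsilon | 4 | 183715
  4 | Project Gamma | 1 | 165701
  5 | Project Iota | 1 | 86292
SELECT p.name, MAX(c.budget) AS max_budget FROM projects c JOIN departments p ON c.department_id = p.id GROUP BY p.id, p.name HAVING COUNT(*) >= 2 ORDER BY max_budget DESC

Execution result:
name | max_budget
Sales | 183715
Operations | 165701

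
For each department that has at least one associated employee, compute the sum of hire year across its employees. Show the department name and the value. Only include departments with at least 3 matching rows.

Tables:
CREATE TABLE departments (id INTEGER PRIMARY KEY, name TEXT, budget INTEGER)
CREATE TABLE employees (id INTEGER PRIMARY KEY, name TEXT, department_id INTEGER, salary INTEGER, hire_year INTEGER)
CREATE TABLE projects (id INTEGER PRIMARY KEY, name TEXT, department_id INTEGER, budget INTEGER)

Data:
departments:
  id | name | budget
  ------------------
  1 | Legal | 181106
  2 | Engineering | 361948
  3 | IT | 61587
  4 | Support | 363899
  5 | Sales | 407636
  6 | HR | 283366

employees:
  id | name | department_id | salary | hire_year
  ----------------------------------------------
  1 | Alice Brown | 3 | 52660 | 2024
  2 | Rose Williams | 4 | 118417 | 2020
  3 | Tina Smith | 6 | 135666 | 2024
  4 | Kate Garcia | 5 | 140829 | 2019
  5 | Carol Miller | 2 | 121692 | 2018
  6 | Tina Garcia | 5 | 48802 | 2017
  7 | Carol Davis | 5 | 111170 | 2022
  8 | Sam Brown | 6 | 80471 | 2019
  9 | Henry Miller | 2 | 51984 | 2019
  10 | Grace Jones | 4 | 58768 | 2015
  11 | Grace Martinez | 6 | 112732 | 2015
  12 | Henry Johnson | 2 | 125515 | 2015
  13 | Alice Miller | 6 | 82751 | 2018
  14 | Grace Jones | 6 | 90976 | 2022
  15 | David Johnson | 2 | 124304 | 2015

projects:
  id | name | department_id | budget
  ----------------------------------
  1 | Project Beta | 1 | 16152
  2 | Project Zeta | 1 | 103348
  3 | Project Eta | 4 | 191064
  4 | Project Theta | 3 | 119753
SELECT p.name, SUM(c.hire_year) AS sum_hire_year FROM employees c JOIN departments p ON c.department_id = p.id GROUP BY p.id, p.name HAVING COUNT(*) >= 3

Execution result:
name | sum_hire_year
Engineering | 8067
Sales | 6058
HR | 10098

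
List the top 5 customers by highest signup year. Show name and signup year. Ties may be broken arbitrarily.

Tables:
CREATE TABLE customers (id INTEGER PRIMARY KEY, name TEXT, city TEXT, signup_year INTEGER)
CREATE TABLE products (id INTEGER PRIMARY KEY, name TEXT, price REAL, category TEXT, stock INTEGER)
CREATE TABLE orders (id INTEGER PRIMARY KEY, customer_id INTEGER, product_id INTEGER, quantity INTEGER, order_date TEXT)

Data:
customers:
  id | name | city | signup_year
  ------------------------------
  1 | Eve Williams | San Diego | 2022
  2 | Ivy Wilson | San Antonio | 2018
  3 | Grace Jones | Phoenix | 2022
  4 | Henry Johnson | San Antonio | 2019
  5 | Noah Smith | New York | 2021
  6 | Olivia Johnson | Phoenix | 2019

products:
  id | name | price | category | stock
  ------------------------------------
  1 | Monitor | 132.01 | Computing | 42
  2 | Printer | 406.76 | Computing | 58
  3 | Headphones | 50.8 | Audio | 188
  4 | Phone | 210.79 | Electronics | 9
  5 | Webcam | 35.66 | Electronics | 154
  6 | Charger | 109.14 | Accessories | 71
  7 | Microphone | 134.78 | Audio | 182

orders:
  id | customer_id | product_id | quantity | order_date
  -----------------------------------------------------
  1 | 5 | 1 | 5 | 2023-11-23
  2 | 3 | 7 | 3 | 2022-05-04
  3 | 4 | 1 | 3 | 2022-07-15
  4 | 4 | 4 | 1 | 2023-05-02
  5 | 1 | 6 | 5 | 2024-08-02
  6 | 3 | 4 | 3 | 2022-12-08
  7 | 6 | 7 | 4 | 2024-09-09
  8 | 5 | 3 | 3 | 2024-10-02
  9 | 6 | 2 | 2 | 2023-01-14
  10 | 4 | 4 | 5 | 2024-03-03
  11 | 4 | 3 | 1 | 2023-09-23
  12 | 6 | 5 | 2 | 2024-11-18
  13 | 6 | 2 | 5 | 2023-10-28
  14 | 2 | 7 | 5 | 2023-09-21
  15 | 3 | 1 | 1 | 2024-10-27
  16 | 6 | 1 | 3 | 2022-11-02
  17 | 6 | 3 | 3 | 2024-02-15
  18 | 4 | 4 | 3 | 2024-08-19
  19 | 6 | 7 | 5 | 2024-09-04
SELECT name, signup_year FROM customers ORDER BY signup_year DESC LIMIT 5

Execution result:
name | signup_year
Eve Williams | 2022
Grace Jones | 2022
Noah Smith | 2021
Henry Johnson | 2019
Olivia Johnson | 2019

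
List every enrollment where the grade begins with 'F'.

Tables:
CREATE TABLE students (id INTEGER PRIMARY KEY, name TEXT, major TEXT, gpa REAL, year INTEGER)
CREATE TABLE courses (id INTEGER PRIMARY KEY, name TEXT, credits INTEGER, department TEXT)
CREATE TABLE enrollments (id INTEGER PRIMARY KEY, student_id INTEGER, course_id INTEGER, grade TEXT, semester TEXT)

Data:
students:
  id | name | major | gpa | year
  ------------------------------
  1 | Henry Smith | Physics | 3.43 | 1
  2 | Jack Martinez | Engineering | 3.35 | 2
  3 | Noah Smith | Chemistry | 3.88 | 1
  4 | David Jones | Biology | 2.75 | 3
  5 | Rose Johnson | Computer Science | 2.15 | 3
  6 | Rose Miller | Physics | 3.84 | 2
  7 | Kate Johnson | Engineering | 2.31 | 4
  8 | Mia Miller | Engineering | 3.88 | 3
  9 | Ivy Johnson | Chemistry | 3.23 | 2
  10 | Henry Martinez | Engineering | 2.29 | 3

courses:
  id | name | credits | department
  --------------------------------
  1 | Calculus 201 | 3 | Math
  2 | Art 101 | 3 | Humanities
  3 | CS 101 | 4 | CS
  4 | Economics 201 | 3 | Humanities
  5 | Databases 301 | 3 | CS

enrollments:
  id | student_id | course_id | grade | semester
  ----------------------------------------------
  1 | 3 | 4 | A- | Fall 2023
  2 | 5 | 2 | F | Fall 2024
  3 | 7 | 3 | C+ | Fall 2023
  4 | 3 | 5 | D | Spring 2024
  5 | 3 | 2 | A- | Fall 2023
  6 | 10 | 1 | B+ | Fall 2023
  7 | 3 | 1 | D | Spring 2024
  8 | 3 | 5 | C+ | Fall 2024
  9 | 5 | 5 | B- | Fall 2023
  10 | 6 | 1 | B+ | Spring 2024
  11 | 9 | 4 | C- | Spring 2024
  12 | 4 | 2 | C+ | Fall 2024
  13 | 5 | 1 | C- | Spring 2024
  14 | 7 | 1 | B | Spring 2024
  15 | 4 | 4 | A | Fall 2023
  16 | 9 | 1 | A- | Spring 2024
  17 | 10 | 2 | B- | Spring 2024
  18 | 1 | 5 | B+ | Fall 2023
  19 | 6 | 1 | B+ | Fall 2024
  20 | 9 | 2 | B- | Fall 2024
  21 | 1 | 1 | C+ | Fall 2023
SELECT id, grade FROM enrollments WHERE grade LIKE 'F%'

Execution result:
id | grade
2 | F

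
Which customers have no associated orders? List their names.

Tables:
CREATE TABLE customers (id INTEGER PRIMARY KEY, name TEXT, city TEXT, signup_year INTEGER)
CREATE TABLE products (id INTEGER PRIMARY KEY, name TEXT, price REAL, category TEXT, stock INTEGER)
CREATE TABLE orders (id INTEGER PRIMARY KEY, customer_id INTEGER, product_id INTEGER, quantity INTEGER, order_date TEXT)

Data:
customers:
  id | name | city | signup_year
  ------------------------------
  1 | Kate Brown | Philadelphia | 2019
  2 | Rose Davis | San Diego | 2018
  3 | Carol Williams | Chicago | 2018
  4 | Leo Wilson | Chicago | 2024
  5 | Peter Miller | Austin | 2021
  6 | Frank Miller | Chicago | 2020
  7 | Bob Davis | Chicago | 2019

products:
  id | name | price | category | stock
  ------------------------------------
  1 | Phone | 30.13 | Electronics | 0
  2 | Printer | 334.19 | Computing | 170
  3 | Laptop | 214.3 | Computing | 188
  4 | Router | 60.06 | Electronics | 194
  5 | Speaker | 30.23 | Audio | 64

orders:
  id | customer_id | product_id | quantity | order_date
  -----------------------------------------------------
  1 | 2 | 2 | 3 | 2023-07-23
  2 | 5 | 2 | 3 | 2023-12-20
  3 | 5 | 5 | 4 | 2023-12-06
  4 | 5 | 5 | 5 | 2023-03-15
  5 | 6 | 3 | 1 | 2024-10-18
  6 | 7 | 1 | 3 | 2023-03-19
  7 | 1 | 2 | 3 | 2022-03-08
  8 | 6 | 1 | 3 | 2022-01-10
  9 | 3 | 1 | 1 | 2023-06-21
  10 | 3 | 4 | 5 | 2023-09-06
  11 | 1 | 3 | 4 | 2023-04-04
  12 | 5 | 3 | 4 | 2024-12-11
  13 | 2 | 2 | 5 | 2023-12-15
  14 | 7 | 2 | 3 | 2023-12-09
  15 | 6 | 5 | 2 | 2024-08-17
SELECT p.name FROM customers p LEFT JOIN orders c ON c.customer_id = p.id WHERE c.id IS NULL

Execution result:
Leo Wilson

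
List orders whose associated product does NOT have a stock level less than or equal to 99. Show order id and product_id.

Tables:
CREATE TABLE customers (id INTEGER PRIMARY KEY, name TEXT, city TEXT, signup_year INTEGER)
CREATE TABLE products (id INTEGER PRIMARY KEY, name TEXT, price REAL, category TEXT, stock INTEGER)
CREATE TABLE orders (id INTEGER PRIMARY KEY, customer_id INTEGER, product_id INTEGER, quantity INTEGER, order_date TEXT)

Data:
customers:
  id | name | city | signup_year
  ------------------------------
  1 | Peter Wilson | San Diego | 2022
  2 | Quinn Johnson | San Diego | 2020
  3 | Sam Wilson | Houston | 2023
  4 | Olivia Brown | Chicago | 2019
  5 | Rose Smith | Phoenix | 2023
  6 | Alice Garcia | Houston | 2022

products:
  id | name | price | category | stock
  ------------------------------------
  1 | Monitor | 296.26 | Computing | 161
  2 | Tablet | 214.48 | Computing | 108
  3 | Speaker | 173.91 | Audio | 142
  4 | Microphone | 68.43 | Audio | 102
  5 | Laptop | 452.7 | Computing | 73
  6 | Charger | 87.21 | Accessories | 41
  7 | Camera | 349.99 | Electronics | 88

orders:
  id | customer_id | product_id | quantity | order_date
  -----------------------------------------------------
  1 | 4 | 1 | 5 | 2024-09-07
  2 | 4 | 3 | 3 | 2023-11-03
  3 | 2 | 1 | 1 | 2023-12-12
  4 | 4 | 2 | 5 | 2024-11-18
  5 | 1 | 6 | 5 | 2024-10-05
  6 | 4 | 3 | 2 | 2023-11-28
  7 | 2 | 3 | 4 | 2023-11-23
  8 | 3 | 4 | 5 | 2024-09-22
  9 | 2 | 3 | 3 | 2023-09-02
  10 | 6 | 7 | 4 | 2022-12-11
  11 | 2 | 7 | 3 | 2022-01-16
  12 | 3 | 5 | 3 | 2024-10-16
SELECT id, product_id FROM orders WHERE product_id NOT IN (SELECT id FROM products WHERE stock <= 99)

Execution result:
id | product_id
1 | 1
2 | 3
3 | 1
4 | 2
6 | 3
7 | 3
8 | 4
9 | 3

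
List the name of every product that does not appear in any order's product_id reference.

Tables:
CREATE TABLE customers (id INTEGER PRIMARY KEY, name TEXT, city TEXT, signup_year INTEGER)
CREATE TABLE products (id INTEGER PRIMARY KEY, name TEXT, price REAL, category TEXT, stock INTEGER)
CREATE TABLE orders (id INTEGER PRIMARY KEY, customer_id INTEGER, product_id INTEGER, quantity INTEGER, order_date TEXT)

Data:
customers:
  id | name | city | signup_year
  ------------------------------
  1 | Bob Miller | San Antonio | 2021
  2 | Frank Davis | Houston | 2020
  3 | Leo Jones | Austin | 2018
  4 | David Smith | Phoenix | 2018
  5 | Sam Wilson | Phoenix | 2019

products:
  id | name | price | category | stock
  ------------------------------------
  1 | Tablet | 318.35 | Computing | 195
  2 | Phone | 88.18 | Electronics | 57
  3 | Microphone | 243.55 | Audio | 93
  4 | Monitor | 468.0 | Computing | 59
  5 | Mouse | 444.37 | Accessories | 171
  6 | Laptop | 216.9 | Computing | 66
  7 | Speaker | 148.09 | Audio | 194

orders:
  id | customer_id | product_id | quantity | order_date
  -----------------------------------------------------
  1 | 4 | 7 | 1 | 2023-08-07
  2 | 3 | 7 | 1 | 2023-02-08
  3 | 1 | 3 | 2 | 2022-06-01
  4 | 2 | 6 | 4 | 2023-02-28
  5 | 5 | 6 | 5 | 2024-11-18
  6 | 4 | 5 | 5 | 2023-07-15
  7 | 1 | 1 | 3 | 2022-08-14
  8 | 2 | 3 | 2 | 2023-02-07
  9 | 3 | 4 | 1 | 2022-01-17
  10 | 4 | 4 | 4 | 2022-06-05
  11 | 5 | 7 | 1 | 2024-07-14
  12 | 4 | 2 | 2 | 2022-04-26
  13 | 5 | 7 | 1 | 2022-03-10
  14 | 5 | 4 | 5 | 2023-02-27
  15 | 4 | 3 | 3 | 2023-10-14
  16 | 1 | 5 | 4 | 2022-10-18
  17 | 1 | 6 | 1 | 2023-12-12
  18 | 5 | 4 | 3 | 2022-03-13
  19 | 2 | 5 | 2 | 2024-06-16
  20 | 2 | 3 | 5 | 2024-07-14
SELECT p.name FROM products p LEFT JOIN orders c ON c.product_id = p.id WHERE c.id IS NULL

Execution result:
(no rows)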